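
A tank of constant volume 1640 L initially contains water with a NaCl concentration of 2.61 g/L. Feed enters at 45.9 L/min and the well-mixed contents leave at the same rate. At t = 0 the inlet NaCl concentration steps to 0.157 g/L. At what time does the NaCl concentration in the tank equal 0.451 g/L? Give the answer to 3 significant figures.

Transient balance on the dissolved component: V dC/dt = Q(C_in − C), so τ = V/Q = 35.730 min.
C(t) = C_in + (C₀ − C_in) e^(−t/τ). Set C = 0.451 and solve for t:
e^(−t/τ) = (C − C_in)/(C₀ − C_in) = (0.451 − 0.157)/(2.61 − 0.157) = 0.11985
t = −τ ln(…) = 35.730 × 2.1215 = 75.800 min.

75.8 min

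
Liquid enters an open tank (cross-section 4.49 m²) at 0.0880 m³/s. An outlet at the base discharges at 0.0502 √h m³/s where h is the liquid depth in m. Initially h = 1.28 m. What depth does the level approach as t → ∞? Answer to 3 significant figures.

3.07 m

Level balance: A dh/dt = 0.0880 − 0.0502 √h. Setting dh/dt = 0:
Q_in = 0.0502 √h_ss ⇒ √h_ss = 0.0880/0.0502 = 1.7530.
h_ss = 1.7530² = 3.0730 m. (Since h₀ = 1.28 m < h_ss, the level will rise toward this value.)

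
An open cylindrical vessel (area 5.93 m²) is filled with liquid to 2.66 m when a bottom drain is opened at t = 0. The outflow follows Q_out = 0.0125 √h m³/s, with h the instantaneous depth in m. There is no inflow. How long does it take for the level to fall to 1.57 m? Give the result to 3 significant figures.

A dh/dt = −Q_out = −0.0125 √h.
∫ h^(−1/2) dh = −(0.0125/A) ∫ dt, giving 2√h = 2√h₀ − (0.0125/A) t.
t = 2A(√h₀ − √h)/0.0125 = 2·5.93·(√2.66 − √1.57)/0.0125
  = 11.860 × (1.6310 − 1.2530) / 0.0125 = 358.60 s.

359 s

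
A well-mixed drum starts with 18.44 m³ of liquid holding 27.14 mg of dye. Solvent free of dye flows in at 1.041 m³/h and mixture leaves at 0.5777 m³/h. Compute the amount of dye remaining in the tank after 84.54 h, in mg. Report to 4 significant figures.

Total volume: dV/dt = Q_in − Q_out = 0.463300 m³/h, so V(t) = 18.44 + 0.463300 t and V(84.54) = 57.6074 m³.
No dye enters, so dm/dt = −Q_out · (m/V).
dm/m = −Q_out dt/(V₀ + 0.463300 t); integrating gives ln(m/m₀) = −(Q_out/(Q_in−Q_out)) ln(V/V₀).
m = m₀ (V₀/V)^(Q_out/(Q_in−Q_out)) = 27.14 × (18.44/57.6074)^(1.24692) = 6.55745 mg.

6.557 mg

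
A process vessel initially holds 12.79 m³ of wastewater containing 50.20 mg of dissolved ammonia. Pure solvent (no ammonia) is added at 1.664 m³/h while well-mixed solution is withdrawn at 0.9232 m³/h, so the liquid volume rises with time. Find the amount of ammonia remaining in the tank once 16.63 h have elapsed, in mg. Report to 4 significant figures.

Let m(t) be the amount of ammonia. Volume: V(t) = V₀ + (Q_in − Q_out) t = 12.79 + 0.740800 t; V(16.63) = 25.1095 m³.
No ammonia enters, so dm/dt = −Q_out · (m/V).
Separate: dm/m = −Q_out dt/V(t) ⇒ ln(m/m₀) = −(Q_out/(Q_in−Q_out)) ln(V/V₀).
m = m₀ (V₀/V)^(Q_out/(Q_in−Q_out)) = 50.20 × (12.79/25.1095)^(1.24622) = 21.6572 mg.

21.66 mg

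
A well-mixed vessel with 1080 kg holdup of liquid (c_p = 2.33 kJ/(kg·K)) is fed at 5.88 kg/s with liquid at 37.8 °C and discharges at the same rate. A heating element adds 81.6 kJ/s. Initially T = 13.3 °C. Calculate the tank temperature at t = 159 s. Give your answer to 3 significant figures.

30.9 °C

Unsteady energy balance on the tank contents: M c_p dT/dt = ṁ c_p (T_in − T) + 81.6.
τ = M/ṁ = 183.67 s; T_ss = T_in + Q̇/(ṁ c_p) = 37.8 + 81.6/(5.88·2.33) = 43.756 °C.
This is linear first-order; T(t) = T_ss + (T₀ − T_ss) e^(−t/τ).
T(159) = 43.756 + (-30.456)·e^(−159/183.67) = 43.756 + (-30.456)·0.42077 = 30.941 °C.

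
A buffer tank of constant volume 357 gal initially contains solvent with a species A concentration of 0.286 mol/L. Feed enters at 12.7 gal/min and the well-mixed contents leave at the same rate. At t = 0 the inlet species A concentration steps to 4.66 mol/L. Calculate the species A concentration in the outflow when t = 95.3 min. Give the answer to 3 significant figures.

4.51 mol/L

Unsteady species balance (constant V, well mixed): V dC/dt = Q(C_in − C).
Rewrite as dC/dt + C/τ = C_in/τ, τ = V/Q = 28.110 min.
Solution: C(t) = C_in + (C₀ − C_in) e^(−t/τ).
C(95.3) = 4.66 + (0.286 − 4.66)·e^(−95.3/28.110) = 4.66 + (-4.3740)·0.033701 = 4.5126 mol/L.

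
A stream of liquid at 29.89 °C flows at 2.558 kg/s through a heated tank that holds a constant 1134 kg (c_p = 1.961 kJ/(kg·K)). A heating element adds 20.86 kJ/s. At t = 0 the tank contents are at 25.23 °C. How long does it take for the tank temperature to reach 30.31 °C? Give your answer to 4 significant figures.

M c_p dT/dt = ṁ c_p (T_in − T) + Q̇.
τ = M/ṁ = 443.315 s; T_ss = T_in + Q̇/(ṁ c_p) = 34.0485 °C.
T(t) = T_ss + (T₀ − T_ss) e^(−t/τ). Set T = 30.31:
e^(−t/τ) = (30.31 − 34.0485)/(25.23 − 34.0485) = 0.423938
t = −443.315 · ln(0.423938) = 380.439 s.

380.4 s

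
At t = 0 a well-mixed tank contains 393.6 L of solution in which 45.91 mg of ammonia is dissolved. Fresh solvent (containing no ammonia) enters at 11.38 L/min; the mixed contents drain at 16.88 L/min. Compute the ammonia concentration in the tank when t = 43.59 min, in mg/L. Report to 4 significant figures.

Total volume: dV/dt = Q_in − Q_out = -5.50000 L/min, so V(t) = 393.6 − 5.50000 t and V(43.59) = 153.855 L.
No ammonia enters, so dm/dt = −Q_out · (m/V).
dm/m = −Q_out dt/(V₀ − 5.50000 t); integrating gives ln(m/m₀) = −(Q_out/(Q_in−Q_out)) ln(V/V₀).
m = m₀ (V₀/V)^(Q_out/(Q_in−Q_out)) = 45.91 × (393.6/153.855)^(-3.06909) = 2.56975 mg.
C = m/V = 2.56975/153.855 = 0.0167024 mg/L.

0.01670 mg/L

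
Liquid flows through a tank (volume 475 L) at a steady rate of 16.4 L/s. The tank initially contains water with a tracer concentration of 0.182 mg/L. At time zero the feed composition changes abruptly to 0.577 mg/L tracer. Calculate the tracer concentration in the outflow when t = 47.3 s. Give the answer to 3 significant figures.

Mass balance on the solute (V constant): V dC/dt = Q(C_in − C).
Rewrite as dC/dt + C/τ = C_in/τ, τ = V/Q = 28.963 s.
C approaches C_in exponentially: C(t) = C_in + (C₀ − C_in) e^(−t/τ).
C(47.3) = 0.577 + (0.182 − 0.577)·e^(−47.3/28.963) = 0.577 + (-0.39500)·0.19532 = 0.49985 mg/L.

0.500 mg/L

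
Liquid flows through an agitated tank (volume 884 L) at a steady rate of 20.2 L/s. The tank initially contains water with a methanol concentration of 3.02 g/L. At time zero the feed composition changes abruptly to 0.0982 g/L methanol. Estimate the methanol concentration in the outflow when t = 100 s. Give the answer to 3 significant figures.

Mass balance on the solute (V constant): V dC/dt = Q(C_in − C).
Time constant τ = V/Q = 884/20.2 = 43.762 s.
This is linear first-order; C(t) = C_in + (C₀ − C_in) e^(−t/τ).
C(100) = 0.0982 + (3.02 − 0.0982)·e^(−100/43.762) = 0.0982 + (2.9218)·0.10177 = 0.39554 g/L.

0.396 g/L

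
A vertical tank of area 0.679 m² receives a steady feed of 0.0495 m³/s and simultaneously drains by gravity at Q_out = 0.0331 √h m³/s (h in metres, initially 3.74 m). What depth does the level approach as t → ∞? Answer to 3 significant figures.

2.24 m

A dh/dt = Q_in − 0.0331 √h. Steady state requires inflow = outflow:
Q_in = 0.0331 √h_ss ⇒ √h_ss = 0.0495/0.0331 = 1.4955.
h_ss = 1.4955² = 2.2364 m. (Since h₀ = 3.74 m > h_ss, the level will fall toward this value.)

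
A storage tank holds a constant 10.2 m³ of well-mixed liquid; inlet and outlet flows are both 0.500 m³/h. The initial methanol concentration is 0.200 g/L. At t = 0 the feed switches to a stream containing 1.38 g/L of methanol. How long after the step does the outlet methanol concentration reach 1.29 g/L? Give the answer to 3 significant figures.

52.5 h

Accumulation = in − out for the solute gives V dC/dt = Q(C_in − C), so τ = V/Q = 20.400 h.
C(t) = C_in + (C₀ − C_in) e^(−t/τ). Set C = 1.29 and solve for t:
e^(−t/τ) = (C − C_in)/(C₀ − C_in) = (1.29 − 1.38)/(0.200 − 1.38) = 0.076271
t = −τ ln(…) = 20.400 × 2.5735 = 52.499 h.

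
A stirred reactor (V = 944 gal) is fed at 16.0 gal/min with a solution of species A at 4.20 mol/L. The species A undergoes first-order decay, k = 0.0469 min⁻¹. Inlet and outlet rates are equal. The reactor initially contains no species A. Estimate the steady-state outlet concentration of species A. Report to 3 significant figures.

Species balance: V dC/dt = Q C_in − Q C − k V C.
At steady state: 0 = Q C_in − (Q + kV) C_ss, so C_ss = Q C_in/(Q + kV).
C_ss = 16.0·4.20/(16.0 + 0.0469·944) = 67.200/60.274 = 1.1149 mol/L.

1.11 mol/L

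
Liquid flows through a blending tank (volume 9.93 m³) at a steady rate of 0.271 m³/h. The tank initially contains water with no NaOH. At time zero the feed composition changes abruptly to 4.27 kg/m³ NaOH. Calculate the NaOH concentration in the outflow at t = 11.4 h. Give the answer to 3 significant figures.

Species balance on the tank: V dC/dt = Q(C_in − C).
Time constant τ = V/Q = 9.93/0.271 = 36.642 h.
Solution: C(t) = C_in + (C₀ − C_in) e^(−t/τ).
C(11.4) = 4.27 + (0 − 4.27)·e^(−11.4/36.642) = 4.27 + (-4.2700)·0.73263 = 1.1417 kg/m³.

1.14 kg/m³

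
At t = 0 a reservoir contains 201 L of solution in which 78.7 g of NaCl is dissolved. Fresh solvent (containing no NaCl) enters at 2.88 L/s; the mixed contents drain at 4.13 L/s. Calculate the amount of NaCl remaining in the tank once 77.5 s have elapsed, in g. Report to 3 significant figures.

Let m(t) be the amount of NaCl. Volume: V(t) = V₀ + (Q_in − Q_out) t = 201 − 1.2500 t; V(77.5) = 104.12 L.
No NaCl enters, so dm/dt = −Q_out · (m/V).
dm/m = −Q_out dt/(V₀ − 1.2500 t); integrating gives ln(m/m₀) = −(Q_out/(Q_in−Q_out)) ln(V/V₀).
m = m₀ (V₀/V)^(Q_out/(Q_in−Q_out)) = 78.7 × (201/104.12)^(-3.3040) = 8.9581 g.

8.96 g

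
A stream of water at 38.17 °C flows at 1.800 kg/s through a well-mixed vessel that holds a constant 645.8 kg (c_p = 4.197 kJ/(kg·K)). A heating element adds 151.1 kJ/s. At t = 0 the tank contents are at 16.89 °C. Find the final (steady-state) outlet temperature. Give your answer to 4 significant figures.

First-law balance (no shaft work): M c_p dT/dt = ṁ c_p (T_in − T) + 151.1.
At steady state dT/dt = 0 ⇒ T_ss = T_in + Q̇/(ṁ c_p) = 38.17 + 151.1/(1.800·4.197) = 58.1711 °C.

58.17 °C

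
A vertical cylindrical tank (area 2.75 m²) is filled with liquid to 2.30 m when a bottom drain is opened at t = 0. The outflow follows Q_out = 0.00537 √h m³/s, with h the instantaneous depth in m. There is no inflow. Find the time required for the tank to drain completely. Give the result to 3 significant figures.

1550 s

With no inflow, A dh/dt = −0.00537 √h.
This is separable: 2 d(√h)/dt = −0.00537/A, so √h = √h₀ − (0.00537/(2A)) t.
Tank is empty when √h = 0: t_empty = 2A√h₀/0.00537.
t_empty = 2·2.75·√2.30/0.00537 = 5.5000·1.5166/0.00537 = 1553.3 s.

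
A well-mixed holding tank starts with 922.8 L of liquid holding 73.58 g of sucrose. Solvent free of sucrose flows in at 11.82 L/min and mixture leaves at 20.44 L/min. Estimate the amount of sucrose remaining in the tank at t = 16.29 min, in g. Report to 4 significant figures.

49.75 g

Let m(t) be the amount of sucrose. Volume: V(t) = V₀ + (Q_in − Q_out) t = 922.8 − 8.62000 t; V(16.29) = 782.380 L.
Solute balance: dm/dt = 0 − Q_out C = −Q_out m/V(t).
Separate: dm/m = −Q_out dt/V(t) ⇒ ln(m/m₀) = −(Q_out/(Q_in−Q_out)) ln(V/V₀).
m = m₀ (V₀/V)^(Q_out/(Q_in−Q_out)) = 73.58 × (922.8/782.380)^(-2.37123) = 49.7470 g.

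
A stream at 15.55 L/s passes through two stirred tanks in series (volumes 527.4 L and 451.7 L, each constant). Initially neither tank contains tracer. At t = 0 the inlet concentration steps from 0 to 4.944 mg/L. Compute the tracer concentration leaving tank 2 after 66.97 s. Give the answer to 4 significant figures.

Time constants: τᵢ = Vᵢ/Q for each well-mixed tank.
τ₁ = 527.4/15.55 = 33.9164 s; τ₂ = 451.7/15.55 = 29.0482 s.
Solving the cascade with C₁(0)=C₂(0)=0 gives C₂(t) = C_in[1 − (τ₁ e^(−t/τ₁) − τ₂ e^(−t/τ₂))/(τ₁ − τ₂)].
At t = 66.97: e^(−t/τ₁) = 0.138822, e^(−t/τ₂) = 0.0997113.
C₂ = 4.944·[1 − (33.9164·0.138822 − 29.0482·0.0997113)/(4.86817)] = 4.944·0.627804 = 3.10386 mg/L.

3.104 mg/L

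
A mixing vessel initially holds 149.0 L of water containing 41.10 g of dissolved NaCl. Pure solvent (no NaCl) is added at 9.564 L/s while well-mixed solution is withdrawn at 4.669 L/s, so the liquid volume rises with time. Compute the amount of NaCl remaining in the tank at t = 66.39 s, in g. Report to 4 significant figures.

13.63 g

Total volume: dV/dt = Q_in − Q_out = 4.89500 L/s, so V(t) = 149.0 + 4.89500 t and V(66.39) = 473.979 L.
Solute balance: dm/dt = 0 − Q_out C = −Q_out m/V(t).
dm/m = −Q_out dt/(V₀ + 4.89500 t); integrating gives ln(m/m₀) = −(Q_out/(Q_in−Q_out)) ln(V/V₀).
m = m₀ (V₀/V)^(Q_out/(Q_in−Q_out)) = 41.10 × (149.0/473.979)^(0.953830) = 13.6293 g.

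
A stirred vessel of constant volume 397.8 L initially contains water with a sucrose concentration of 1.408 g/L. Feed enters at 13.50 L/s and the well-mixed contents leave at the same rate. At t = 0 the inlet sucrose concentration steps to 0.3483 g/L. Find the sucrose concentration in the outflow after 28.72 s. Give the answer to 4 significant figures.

0.7481 g/L

Transient balance on the dissolved component: V dC/dt = Q(C_in − C).
Rewrite as dC/dt + C/τ = C_in/τ, τ = V/Q = 29.4667 s.
This is linear first-order; C(t) = C_in + (C₀ − C_in) e^(−t/τ).
C(28.72) = 0.3483 + (1.408 − 0.3483)·e^(−28.72/29.4667) = 0.3483 + (1.05970)·0.377320 = 0.748146 g/L.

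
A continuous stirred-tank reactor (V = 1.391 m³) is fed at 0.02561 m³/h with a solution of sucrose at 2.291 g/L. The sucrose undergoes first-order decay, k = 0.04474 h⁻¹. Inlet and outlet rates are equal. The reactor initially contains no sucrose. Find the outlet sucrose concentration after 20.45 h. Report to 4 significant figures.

V dC/dt = Q(C_in − C) − k V C.
This is linear with rate a = Q/V + k = 0.0631512 h⁻¹.
C_ss = Q C_in/(Q + kV) = 0.667922 g/L; C(t) = C_ss + (C₀ − C_ss) e^(−a t).
C(20.45) = 0.667922 + (-0.667922)·e^(−0.0631512·20.45) = 0.667922 + (-0.667922)·0.274874 = 0.484328 g/L.

0.4843 g/L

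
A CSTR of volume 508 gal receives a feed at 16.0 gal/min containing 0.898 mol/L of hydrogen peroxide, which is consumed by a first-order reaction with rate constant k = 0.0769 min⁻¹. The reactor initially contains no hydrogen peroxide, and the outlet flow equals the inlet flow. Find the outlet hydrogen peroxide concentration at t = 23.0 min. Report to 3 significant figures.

Accumulation = in − out − consumed: V dC/dt = Q C_in − Q C − k V C.
This is linear with rate a = Q/V + k = 0.10840 min⁻¹.
C_ss = Q C_in/(Q + kV) = 0.26093 mol/L; C(t) = C_ss + (C₀ − C_ss) e^(−a t).
C(23.0) = 0.26093 + (-0.26093)·e^(−0.10840·23.0) = 0.26093 + (-0.26093)·0.082653 = 0.23936 mol/L.

0.239 mol/L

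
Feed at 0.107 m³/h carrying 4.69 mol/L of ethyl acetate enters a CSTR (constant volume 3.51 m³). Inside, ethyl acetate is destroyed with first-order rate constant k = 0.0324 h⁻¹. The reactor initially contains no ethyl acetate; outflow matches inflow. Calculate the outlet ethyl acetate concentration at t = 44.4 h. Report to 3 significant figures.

Species balance: V dC/dt = Q C_in − Q C − k V C.
This is linear with rate a = Q/V + k = 0.062884 h⁻¹.
C_ss = Q C_in/(Q + kV) = 2.2736 mol/L; C(t) = C_ss + (C₀ − C_ss) e^(−a t).
C(44.4) = 2.2736 + (-2.2736)·e^(−0.062884·44.4) = 2.2736 + (-2.2736)·0.061295 = 2.1342 mol/L.

2.13 mol/L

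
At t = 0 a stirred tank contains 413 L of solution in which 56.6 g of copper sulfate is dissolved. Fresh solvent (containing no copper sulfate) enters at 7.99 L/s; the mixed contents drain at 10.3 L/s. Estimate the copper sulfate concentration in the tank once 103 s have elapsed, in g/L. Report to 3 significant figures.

0.00704 g/L

Let m(t) be the amount of copper sulfate. Volume: V(t) = V₀ + (Q_in − Q_out) t = 413 − 2.3100 t; V(103) = 175.07 L.
No copper sulfate enters, so dm/dt = −Q_out · (m/V).
dm/m = −Q_out dt/(V₀ − 2.3100 t); integrating gives ln(m/m₀) = −(Q_out/(Q_in−Q_out)) ln(V/V₀).
m = m₀ (V₀/V)^(Q_out/(Q_in−Q_out)) = 56.6 × (413/175.07)^(-4.4589) = 1.2326 g.
C = m/V = 1.2326/175.07 = 0.0070406 g/L.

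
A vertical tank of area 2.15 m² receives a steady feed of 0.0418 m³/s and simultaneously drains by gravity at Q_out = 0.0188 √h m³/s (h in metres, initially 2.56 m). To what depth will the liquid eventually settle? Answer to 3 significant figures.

Level balance: A dh/dt = 0.0418 − 0.0188 √h. Setting dh/dt = 0:
Q_in = 0.0188 √h_ss ⇒ √h_ss = 0.0418/0.0188 = 2.2234.
h_ss = 2.2234² = 4.9435 m. (Since h₀ = 2.56 m < h_ss, the level will rise toward this value.)

4.94 m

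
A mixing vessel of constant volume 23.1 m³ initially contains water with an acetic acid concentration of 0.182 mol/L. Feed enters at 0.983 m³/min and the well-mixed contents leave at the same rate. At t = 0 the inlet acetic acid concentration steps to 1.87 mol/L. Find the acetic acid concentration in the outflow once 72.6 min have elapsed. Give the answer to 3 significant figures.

1.79 mol/L

Transient balance on the dissolved component: V dC/dt = Q(C_in − C).
Rewrite as dC/dt + C/τ = C_in/τ, τ = V/Q = 23.499 min.
Integrating: C(t) = C_in + (C₀ − C_in) e^(−t/τ).
C(72.6) = 1.87 + (0.182 − 1.87)·e^(−72.6/23.499) = 1.87 + (-1.6880)·0.045528 = 1.7931 mol/L.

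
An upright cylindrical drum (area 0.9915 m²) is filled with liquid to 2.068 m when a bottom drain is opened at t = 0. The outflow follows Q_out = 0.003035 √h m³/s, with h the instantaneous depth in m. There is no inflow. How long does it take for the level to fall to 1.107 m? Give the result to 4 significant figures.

Volume balance on the tank: A dh/dt = −0.003035 √h.
∫ h^(−1/2) dh = −(0.003035/A) ∫ dt, giving 2√h = 2√h₀ − (0.003035/A) t.
t = 2A(√h₀ − √h)/0.003035 = 2·0.9915·(√2.068 − √1.107)/0.003035
  = 1.98300 × (1.43805 − 1.05214) / 0.003035 = 252.147 s.

252.1 s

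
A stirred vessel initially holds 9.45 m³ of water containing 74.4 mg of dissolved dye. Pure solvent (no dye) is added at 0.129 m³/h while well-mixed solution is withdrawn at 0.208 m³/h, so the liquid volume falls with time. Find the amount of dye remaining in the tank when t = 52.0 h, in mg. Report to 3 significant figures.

16.6 mg

Let m(t) be the amount of dye. Volume: V(t) = V₀ + (Q_in − Q_out) t = 9.45 − 0.079000 t; V(52.0) = 5.3420 m³.
Species balance (pure solvent in): dm/dt = −Q_out · m/V(t).
Separate: dm/m = −Q_out dt/V(t) ⇒ ln(m/m₀) = −(Q_out/(Q_in−Q_out)) ln(V/V₀).
m = m₀ (V₀/V)^(Q_out/(Q_in−Q_out)) = 74.4 × (9.45/5.3420)^(-2.6329) = 16.570 mg.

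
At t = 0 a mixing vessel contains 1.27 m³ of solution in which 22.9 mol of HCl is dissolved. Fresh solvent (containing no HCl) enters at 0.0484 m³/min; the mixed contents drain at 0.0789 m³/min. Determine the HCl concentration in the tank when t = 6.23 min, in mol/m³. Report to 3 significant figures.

Let m(t) be the amount of HCl. Volume: V(t) = V₀ + (Q_in − Q_out) t = 1.27 − 0.030500 t; V(6.23) = 1.0800 m³.
Species balance (pure solvent in): dm/dt = −Q_out · m/V(t).
dm/m = −Q_out dt/(V₀ − 0.030500 t); integrating gives ln(m/m₀) = −(Q_out/(Q_in−Q_out)) ln(V/V₀).
m = m₀ (V₀/V)^(Q_out/(Q_in−Q_out)) = 22.9 × (1.27/1.0800)^(-2.5869) = 15.058 mol.
C = m/V = 15.058/1.0800 = 13.942 mol/m³.

13.9 mol/m³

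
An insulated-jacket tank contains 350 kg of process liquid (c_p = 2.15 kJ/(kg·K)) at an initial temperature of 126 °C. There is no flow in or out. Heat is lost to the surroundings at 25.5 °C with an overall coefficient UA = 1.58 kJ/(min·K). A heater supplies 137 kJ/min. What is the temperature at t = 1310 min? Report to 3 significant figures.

M c_p dT/dt = −UA(T − T_amb) + Q̇.
dT/dt = (T_ss − T)/τ with T_ss = T_amb + Q̇/UA = 25.5 + 137/1.58 = 112.21 °C, τ = M c_p/UA = 350·2.15/1.58 = 476.27 min.
T approaches T_ss exponentially: T(t) = T_ss + (T₀ − T_ss) e^(−t/τ).
T(1310) = 112.21 + (13.791)·0.063892 = 113.09 °C.

113 °C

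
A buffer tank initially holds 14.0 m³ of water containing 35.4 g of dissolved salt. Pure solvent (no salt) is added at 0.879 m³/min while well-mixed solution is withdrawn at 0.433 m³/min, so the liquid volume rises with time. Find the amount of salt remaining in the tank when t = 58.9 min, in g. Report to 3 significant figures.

Let m(t) be the amount of salt. Volume: V(t) = V₀ + (Q_in − Q_out) t = 14.0 + 0.44600 t; V(58.9) = 40.269 m³.
Species balance (pure solvent in): dm/dt = −Q_out · m/V(t).
dm/m = −Q_out dt/(V₀ + 0.44600 t); integrating gives ln(m/m₀) = −(Q_out/(Q_in−Q_out)) ln(V/V₀).
m = m₀ (V₀/V)^(Q_out/(Q_in−Q_out)) = 35.4 × (14.0/40.269)^(0.97085) = 12.692 g.

12.7 g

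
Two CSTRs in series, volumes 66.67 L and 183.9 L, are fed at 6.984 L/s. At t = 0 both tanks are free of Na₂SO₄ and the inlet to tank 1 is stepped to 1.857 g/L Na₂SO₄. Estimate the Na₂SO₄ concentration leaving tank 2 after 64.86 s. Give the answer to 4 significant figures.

Species balance on tank i: dCᵢ/dt = (Cᵢ₋₁ − Cᵢ)/τᵢ with τᵢ = Vᵢ/Q.
τ₁ = 66.67/6.984 = 9.54611 s; τ₂ = 183.9/6.984 = 26.3316 s.
Solving the cascade with C₁(0)=C₂(0)=0 gives C₂(t) = C_in[1 − (τ₁ e^(−t/τ₁) − τ₂ e^(−t/τ₂))/(τ₁ − τ₂)].
At t = 64.86: e^(−t/τ₁) = 0.00112004, e^(−t/τ₂) = 0.0851621.
C₂ = 1.857·[1 − (9.54611·0.00112004 − 26.3316·0.0851621)/(-16.7855)] = 1.857·0.867042 = 1.61010 g/L.

1.610 g/L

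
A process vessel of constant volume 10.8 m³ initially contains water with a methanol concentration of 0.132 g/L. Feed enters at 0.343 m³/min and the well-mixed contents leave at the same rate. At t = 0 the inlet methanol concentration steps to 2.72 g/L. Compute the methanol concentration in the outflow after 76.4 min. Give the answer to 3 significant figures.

2.49 g/L

Unsteady species balance (constant V, well mixed): V dC/dt = Q(C_in − C).
Rewrite as dC/dt + C/τ = C_in/τ, τ = V/Q = 31.487 min.
Solution: C(t) = C_in + (C₀ − C_in) e^(−t/τ).
C(76.4) = 2.72 + (0.132 − 2.72)·e^(−76.4/31.487) = 2.72 + (-2.5880)·0.088354 = 2.4913 g/L.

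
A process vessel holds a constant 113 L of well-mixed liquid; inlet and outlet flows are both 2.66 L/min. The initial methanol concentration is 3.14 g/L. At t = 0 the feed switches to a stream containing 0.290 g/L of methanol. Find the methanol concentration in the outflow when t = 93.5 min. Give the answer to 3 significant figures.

0.605 g/L

Accumulation = in − out for the solute gives V dC/dt = Q(C_in − C).
Time constant τ = V/Q = 113/2.66 = 42.481 min.
Integrating: C(t) = C_in + (C₀ − C_in) e^(−t/τ).
C(93.5) = 0.290 + (3.14 − 0.290)·e^(−93.5/42.481) = 0.290 + (2.8500)·0.11070 = 0.60548 g/L.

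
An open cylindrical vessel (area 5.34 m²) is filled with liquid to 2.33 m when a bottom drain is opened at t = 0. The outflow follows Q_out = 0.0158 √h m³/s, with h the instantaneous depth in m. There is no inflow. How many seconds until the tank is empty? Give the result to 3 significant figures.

A dh/dt = −Q_out = −0.0158 √h.
∫ h^(−1/2) dh = −(0.0158/A) ∫ dt, giving 2√h = 2√h₀ − (0.0158/A) t.
Set h = 0: 2√h₀ = (0.0158/A) t_empty ⇒ t_empty = 2A√h₀/0.0158.
t_empty = 2·5.34·√2.33/0.0158 = 10.680·1.5264/0.0158 = 1031.8 s.

1030 s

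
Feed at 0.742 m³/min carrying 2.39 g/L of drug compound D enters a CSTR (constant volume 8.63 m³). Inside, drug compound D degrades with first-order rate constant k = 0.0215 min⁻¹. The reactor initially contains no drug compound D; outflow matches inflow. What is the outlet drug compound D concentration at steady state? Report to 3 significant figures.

1.91 g/L

V dC/dt = Q(C_in − C) − k V C.
At steady state: 0 = Q C_in − (Q + kV) C_ss, so C_ss = Q C_in/(Q + kV).
C_ss = 0.742·2.39/(0.742 + 0.0215·8.63) = 1.7734/0.92755 = 1.9119 g/L.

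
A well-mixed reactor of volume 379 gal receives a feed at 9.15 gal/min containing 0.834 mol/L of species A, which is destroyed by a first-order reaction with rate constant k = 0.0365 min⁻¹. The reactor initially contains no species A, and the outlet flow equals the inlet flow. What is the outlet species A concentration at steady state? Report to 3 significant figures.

0.332 mol/L

Species balance: V dC/dt = Q C_in − Q C − k V C.
At steady state: 0 = Q C_in − (Q + kV) C_ss, so C_ss = Q C_in/(Q + kV).
C_ss = 9.15·0.834/(9.15 + 0.0365·379) = 7.6311/22.983 = 0.33203 mol/L.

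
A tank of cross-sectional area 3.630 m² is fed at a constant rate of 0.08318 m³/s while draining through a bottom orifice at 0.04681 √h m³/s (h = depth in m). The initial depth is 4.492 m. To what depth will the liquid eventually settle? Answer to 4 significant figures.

3.158 m

Level balance: A dh/dt = 0.08318 − 0.04681 √h. Setting dh/dt = 0:
Q_in = 0.04681 √h_ss ⇒ √h_ss = 0.08318/0.04681 = 1.77697.
h_ss = 1.77697² = 3.15762 m. (Since h₀ = 4.492 m > h_ss, the level will fall toward this value.)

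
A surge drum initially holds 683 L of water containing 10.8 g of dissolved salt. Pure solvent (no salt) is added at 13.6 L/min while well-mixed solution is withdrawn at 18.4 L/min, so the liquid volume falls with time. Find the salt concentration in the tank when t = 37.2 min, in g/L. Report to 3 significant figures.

Total volume: dV/dt = Q_in − Q_out = -4.8000 L/min, so V(t) = 683 − 4.8000 t and V(37.2) = 504.44 L.
Solute balance: dm/dt = 0 − Q_out C = −Q_out m/V(t).
Separate: dm/m = −Q_out dt/V(t) ⇒ ln(m/m₀) = −(Q_out/(Q_in−Q_out)) ln(V/V₀).
m = m₀ (V₀/V)^(Q_out/(Q_in−Q_out)) = 10.8 × (683/504.44)^(-3.8333) = 3.3800 g.
C = m/V = 3.3800/504.44 = 0.0067005 g/L.

0.00670 g/L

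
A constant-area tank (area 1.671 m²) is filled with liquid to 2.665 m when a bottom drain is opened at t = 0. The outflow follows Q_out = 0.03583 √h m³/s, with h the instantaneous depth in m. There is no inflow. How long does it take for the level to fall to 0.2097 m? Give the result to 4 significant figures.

109.6 s

Unsteady balance on liquid volume: A dh/dt = −0.03583 √h.
This is separable: 2 d(√h)/dt = −0.03583/A, so √h = √h₀ − (0.03583/(2A)) t.
t = 2A(√h₀ − √h)/0.03583 = 2·1.671·(√2.665 − √0.2097)/0.03583
  = 3.34200 × (1.63248 − 0.457930) / 0.03583 = 109.555 s.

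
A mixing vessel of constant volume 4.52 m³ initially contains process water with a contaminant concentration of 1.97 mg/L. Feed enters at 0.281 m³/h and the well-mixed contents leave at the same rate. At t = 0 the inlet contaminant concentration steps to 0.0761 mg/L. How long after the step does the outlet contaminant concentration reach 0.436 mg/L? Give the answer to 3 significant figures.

Unsteady species balance (constant V, well mixed): V dC/dt = Q(C_in − C), so τ = V/Q = 16.085 h.
C(t) = C_in + (C₀ − C_in) e^(−t/τ). Set C = 0.436 and solve for t:
e^(−t/τ) = (C − C_in)/(C₀ − C_in) = (0.436 − 0.0761)/(1.97 − 0.0761) = 0.19003
t = −τ ln(…) = 16.085 × 1.6606 = 26.711 h.

26.7 h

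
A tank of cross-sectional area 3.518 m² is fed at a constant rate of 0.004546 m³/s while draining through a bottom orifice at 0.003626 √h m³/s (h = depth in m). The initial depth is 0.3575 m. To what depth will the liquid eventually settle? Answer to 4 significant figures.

1.572 m

Level balance: A dh/dt = 0.004546 − 0.003626 √h. Setting dh/dt = 0:
Q_in = 0.003626 √h_ss ⇒ √h_ss = 0.004546/0.003626 = 1.25372.
h_ss = 1.25372² = 1.57182 m. (Since h₀ = 0.3575 m < h_ss, the level will rise toward this value.)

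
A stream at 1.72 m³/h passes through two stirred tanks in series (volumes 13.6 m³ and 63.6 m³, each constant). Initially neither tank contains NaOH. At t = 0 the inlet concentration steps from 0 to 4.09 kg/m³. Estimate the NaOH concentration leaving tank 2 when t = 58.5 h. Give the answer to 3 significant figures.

3.02 kg/m³

Each tank obeys Vᵢ dCᵢ/dt = Q(Cᵢ₋₁ − Cᵢ), so τᵢ = Vᵢ/Q.
τ₁ = 13.6/1.72 = 7.9070 h; τ₂ = 63.6/1.72 = 36.977 h.
Solving the cascade with C₁(0)=C₂(0)=0 gives C₂(t) = C_in[1 − (τ₁ e^(−t/τ₁) − τ₂ e^(−t/τ₂))/(τ₁ − τ₂)].
At t = 58.5: e^(−t/τ₁) = 0.00061215, e^(−t/τ₂) = 0.20555.
C₂ = 4.09·[1 − (7.9070·0.00061215 − 36.977·0.20555)/(-29.070)] = 4.09·0.73871 = 3.0213 kg/m³.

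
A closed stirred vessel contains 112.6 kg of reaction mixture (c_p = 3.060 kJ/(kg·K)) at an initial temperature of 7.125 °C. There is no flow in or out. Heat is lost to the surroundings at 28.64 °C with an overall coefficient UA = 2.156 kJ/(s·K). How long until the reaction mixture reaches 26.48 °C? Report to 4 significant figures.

Lumped-capacitance energy balance: M c_p dT/dt = UA(T_amb − T).
τ = M c_p/UA = 159.813 s; T_ss = T_amb = 28.6400 °C.
T(t) = T_ss + (T₀ − T_ss)e^(−t/τ); set T = 26.48:
t = −τ ln[(T − T_ss)/(T₀ − T_ss)] = −159.813 · ln(0.100395) = 367.352 s.

367.4 s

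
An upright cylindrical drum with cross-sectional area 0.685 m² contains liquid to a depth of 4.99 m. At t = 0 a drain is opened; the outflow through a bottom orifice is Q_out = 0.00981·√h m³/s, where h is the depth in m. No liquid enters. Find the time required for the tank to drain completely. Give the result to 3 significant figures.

With no inflow, A dh/dt = −0.00981 √h.
This is separable: 2 d(√h)/dt = −0.00981/A, so √h = √h₀ − (0.00981/(2A)) t.
Tank is empty when √h = 0: t_empty = 2A√h₀/0.00981.
t_empty = 2·0.685·√4.99/0.00981 = 1.3700·2.2338/0.00981 = 311.96 s.

312 s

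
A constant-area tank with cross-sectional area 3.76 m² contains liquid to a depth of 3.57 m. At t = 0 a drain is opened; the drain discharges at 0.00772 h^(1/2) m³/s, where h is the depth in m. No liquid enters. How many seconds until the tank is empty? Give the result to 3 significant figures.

1840 s

With no inflow, A dh/dt = −0.00772 √h.
∫ h^(−1/2) dh = −(0.00772/A) ∫ dt, giving 2√h = 2√h₀ − (0.00772/A) t.
Set h = 0: 2√h₀ = (0.00772/A) t_empty ⇒ t_empty = 2A√h₀/0.00772.
t_empty = 2·3.76·√3.57/0.00772 = 7.5200·1.8894/0.00772 = 1840.5 s.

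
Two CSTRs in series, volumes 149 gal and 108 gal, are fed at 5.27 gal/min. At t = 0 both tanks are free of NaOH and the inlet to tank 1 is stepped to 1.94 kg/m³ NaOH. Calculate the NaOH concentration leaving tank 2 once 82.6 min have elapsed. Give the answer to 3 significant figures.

1.65 kg/m³

Time constants: τᵢ = Vᵢ/Q for each well-mixed tank.
τ₁ = 149/5.27 = 28.273 min; τ₂ = 108/5.27 = 20.493 min.
Solving the cascade with C₁(0)=C₂(0)=0 gives C₂(t) = C_in[1 − (τ₁ e^(−t/τ₁) − τ₂ e^(−t/τ₂))/(τ₁ − τ₂)].
At t = 82.6: e^(−t/τ₁) = 0.053853, e^(−t/τ₂) = 0.017764.
C₂ = 1.94·[1 − (28.273·0.053853 − 20.493·0.017764)/(7.7799)] = 1.94·0.85108 = 1.6511 kg/m³.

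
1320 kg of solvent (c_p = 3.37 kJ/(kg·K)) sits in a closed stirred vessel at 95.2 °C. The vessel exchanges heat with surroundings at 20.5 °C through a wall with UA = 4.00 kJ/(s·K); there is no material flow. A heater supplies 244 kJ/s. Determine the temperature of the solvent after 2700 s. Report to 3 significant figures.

M c_p dT/dt = −UA(T − T_amb) + Q̇.
dT/dt = (T_ss − T)/τ with T_ss = T_amb + Q̇/UA = 20.5 + 244/4.00 = 81.500 °C, τ = M c_p/UA = 1320·3.37/4.00 = 1112.1 s.
This is linear first-order; T(t) = T_ss + (T₀ − T_ss) e^(−t/τ).
T(2700) = 81.500 + (13.700)·0.088227 = 82.709 °C.

82.7 °C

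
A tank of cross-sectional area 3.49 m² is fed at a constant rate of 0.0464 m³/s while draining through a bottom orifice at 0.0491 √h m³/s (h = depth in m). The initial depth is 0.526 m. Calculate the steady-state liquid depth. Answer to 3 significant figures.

Volume balance on the tank: A dh/dt = Q_in − 0.0491 √h. At steady state dh/dt = 0:
Q_in = 0.0491 √h_ss ⇒ √h_ss = 0.0464/0.0491 = 0.94501.
h_ss = 0.94501² = 0.89304 m. (Since h₀ = 0.526 m < h_ss, the level will rise toward this value.)

0.893 m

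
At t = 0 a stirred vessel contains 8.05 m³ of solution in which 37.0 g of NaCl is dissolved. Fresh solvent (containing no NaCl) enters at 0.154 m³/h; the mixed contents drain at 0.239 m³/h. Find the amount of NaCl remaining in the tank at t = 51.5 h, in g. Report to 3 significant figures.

4.07 g

Total volume: dV/dt = Q_in − Q_out = -0.085000 m³/h, so V(t) = 8.05 − 0.085000 t and V(51.5) = 3.6725 m³.
No NaCl enters, so dm/dt = −Q_out · (m/V).
Separate: dm/m = −Q_out dt/V(t) ⇒ ln(m/m₀) = −(Q_out/(Q_in−Q_out)) ln(V/V₀).
m = m₀ (V₀/V)^(Q_out/(Q_in−Q_out)) = 37.0 × (8.05/3.6725)^(-2.8118) = 4.0725 g.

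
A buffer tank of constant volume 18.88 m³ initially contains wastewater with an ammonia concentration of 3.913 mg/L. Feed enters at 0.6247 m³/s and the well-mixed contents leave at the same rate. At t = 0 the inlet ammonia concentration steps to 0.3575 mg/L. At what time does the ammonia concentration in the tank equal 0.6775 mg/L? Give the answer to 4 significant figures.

Species balance: V dC/dt = Q(C_in − C) ⇒ τ = V/Q = 30.2225 s.
C(t) = C_in + (C₀ − C_in) e^(−t/τ). Set C = 0.6775 and solve for t:
e^(−t/τ) = (C − C_in)/(C₀ − C_in) = (0.6775 − 0.3575)/(3.913 − 0.3575) = 0.0900014
t = −τ ln(…) = 30.2225 × 2.40793 = 72.7737 s.

72.77 s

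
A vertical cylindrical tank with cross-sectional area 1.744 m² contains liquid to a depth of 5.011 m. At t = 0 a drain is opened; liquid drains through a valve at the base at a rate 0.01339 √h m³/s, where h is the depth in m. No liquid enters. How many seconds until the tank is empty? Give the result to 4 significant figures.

A dh/dt = −Q_out = −0.01339 √h.
Separate and integrate: 2(√h − √h₀) = −(0.01339/A) t.
Tank is empty when √h = 0: t_empty = 2A√h₀/0.01339.
t_empty = 2·1.744·√5.011/0.01339 = 3.48800·2.23853/0.01339 = 583.120 s.

583.1 s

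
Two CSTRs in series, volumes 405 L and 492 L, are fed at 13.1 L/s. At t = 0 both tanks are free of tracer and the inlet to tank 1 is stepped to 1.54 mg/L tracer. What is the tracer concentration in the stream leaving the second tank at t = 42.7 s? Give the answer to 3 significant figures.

0.548 mg/L

Species balance on tank i: dCᵢ/dt = (Cᵢ₋₁ − Cᵢ)/τᵢ with τᵢ = Vᵢ/Q.
τ₁ = 405/13.1 = 30.916 s; τ₂ = 492/13.1 = 37.557 s.
Tank 1: C₁ = C_in(1 − e^(−t/τ₁)). Tank 2 (τ₁ ≠ τ₂): C₂ = C_in[1 − (τ₁ e^(−t/τ₁) − τ₂ e^(−t/τ₂))/(τ₁ − τ₂)].
At t = 42.7: e^(−t/τ₁) = 0.25129, e^(−t/τ₂) = 0.32080.
C₂ = 1.54·[1 − (30.916·0.25129 − 37.557·0.32080)/(-6.6412)] = 1.54·0.35559 = 0.54761 mg/L.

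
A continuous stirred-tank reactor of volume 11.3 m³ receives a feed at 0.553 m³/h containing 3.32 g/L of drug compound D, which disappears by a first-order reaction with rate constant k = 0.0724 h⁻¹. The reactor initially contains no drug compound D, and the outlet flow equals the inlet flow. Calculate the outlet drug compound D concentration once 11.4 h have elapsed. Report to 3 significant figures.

1.00 g/L

Species balance: V dC/dt = Q C_in − Q C − k V C.
dC/dt = (Q/V) C_in − (Q/V + k) C; effective rate a = Q/V + k = 0.048938 + 0.0724 = 0.12134 h⁻¹.
C_ss = Q C_in/(Q + kV) = 1.3390 g/L; C(t) = C_ss + (C₀ − C_ss) e^(−a t).
C(11.4) = 1.3390 + (-1.3390)·e^(−0.12134·11.4) = 1.3390 + (-1.3390)·0.25076 = 1.0032 g/L.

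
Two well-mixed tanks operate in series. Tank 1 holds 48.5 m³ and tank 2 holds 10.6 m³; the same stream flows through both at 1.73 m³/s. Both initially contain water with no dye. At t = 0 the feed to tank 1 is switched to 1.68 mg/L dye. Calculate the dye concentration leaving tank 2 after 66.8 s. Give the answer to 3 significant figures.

Species balance on tank i: dCᵢ/dt = (Cᵢ₋₁ − Cᵢ)/τᵢ with τᵢ = Vᵢ/Q.
τ₁ = 48.5/1.73 = 28.035 s; τ₂ = 10.6/1.73 = 6.1272 s.
Solving the cascade with C₁(0)=C₂(0)=0 gives C₂(t) = C_in[1 − (τ₁ e^(−t/τ₁) − τ₂ e^(−t/τ₂))/(τ₁ − τ₂)].
At t = 66.8: e^(−t/τ₁) = 0.092295, e^(−t/τ₂) = 1.8416e-05.
C₂ = 1.68·[1 − (28.035·0.092295 − 6.1272·1.8416e-05)/(21.908)] = 1.68·0.88190 = 1.4816 mg/L.

1.48 mg/L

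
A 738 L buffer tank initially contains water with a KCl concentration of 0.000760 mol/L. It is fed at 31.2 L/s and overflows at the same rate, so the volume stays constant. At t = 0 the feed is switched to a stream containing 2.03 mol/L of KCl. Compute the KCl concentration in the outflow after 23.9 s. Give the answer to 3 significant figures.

Mass balance on the solute (V constant): V dC/dt = Q(C_in − C).
Rewrite as dC/dt + C/τ = C_in/τ, τ = V/Q = 23.654 s.
Solution: C(t) = C_in + (C₀ − C_in) e^(−t/τ).
C(23.9) = 2.03 + (0.000760 − 2.03)·e^(−23.9/23.654) = 2.03 + (-2.0292)·0.36407 = 1.2912 mol/L.

1.29 mol/L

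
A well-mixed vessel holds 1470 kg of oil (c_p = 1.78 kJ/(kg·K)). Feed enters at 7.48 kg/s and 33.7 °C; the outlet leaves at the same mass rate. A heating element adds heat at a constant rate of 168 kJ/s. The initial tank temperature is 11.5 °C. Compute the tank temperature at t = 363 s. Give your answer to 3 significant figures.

Unsteady energy balance on the tank contents: M c_p dT/dt = ṁ c_p (T_in − T) + 168.
Rearrange: dT/dt = (T_ss − T)/τ with τ = M/ṁ = 196.52 s and T_ss = T_in + Q̇/(ṁ c_p) = 46.318 °C.
Solution: T(t) = T_ss + (T₀ − T_ss) e^(−t/τ).
T(363) = 46.318 + (-34.818)·e^(−363/196.52) = 46.318 + (-34.818)·0.15769 = 40.827 °C.

40.8 °C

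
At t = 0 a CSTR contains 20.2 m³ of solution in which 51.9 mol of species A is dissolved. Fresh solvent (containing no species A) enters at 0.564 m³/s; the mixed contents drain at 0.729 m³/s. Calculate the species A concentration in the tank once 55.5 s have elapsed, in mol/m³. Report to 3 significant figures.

0.326 mol/m³

Let m(t) be the amount of species A. Volume: V(t) = V₀ + (Q_in − Q_out) t = 20.2 − 0.16500 t; V(55.5) = 11.042 m³.
Solute balance: dm/dt = 0 − Q_out C = −Q_out m/V(t).
Separate: dm/m = −Q_out dt/V(t) ⇒ ln(m/m₀) = −(Q_out/(Q_in−Q_out)) ln(V/V₀).
m = m₀ (V₀/V)^(Q_out/(Q_in−Q_out)) = 51.9 × (20.2/11.042)^(-4.4182) = 3.6004 mol.
C = m/V = 3.6004/11.042 = 0.32605 mol/m³.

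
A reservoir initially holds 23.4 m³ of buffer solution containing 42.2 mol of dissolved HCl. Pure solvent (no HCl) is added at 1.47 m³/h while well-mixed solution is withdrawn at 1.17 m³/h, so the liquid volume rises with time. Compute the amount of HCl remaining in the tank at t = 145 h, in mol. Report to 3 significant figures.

Let m(t) be the amount of HCl. Volume: V(t) = V₀ + (Q_in − Q_out) t = 23.4 + 0.30000 t; V(145) = 66.900 m³.
Solute balance: dm/dt = 0 − Q_out C = −Q_out m/V(t).
dm/m = −Q_out dt/(V₀ + 0.30000 t); integrating gives ln(m/m₀) = −(Q_out/(Q_in−Q_out)) ln(V/V₀).
m = m₀ (V₀/V)^(Q_out/(Q_in−Q_out)) = 42.2 × (23.4/66.900)^(3.9000) = 0.70160 mol.

0.702 mol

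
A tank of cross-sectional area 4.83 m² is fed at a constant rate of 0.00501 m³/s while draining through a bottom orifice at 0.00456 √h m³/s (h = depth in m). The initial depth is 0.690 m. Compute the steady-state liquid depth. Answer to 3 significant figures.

1.21 m

Volume balance on the tank: A dh/dt = Q_in − 0.00456 √h. At steady state dh/dt = 0:
Q_in = 0.00456 √h_ss ⇒ √h_ss = 0.00501/0.00456 = 1.0987.
h_ss = 1.0987² = 1.2071 m. (Since h₀ = 0.690 m < h_ss, the level will rise toward this value.)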